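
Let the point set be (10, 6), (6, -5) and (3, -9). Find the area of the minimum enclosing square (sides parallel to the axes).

The bounding box has width 7 and height 15.
An axis-aligned square enclosing the set must have side ≥ max(width, height).
So the minimum side is max(7, 15) = 15.
Area = 15² = 225.

225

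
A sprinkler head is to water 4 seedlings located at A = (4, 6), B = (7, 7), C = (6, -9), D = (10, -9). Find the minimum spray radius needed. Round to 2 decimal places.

8.16

The minimum enclosing circle is determined by three boundary points: B, C, D.
Their circumcentre is (8, -1.09375) with r² = 66.5087890625.
The farthest remaining point A is at distance² 66.3212890625 ≤ 66.5087890625.
r = √(66.5087890625) ≈ 8.16.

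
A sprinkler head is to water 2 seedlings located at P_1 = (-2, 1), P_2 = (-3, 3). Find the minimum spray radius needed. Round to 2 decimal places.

The smallest circle enclosing two points has them as diameter endpoints.
Centre = midpoint = (-2.5, 2); r² = |P_1P_2|²/4 = 5/4 = 1.25.
r = √(1.25) ≈ 1.12.

1.12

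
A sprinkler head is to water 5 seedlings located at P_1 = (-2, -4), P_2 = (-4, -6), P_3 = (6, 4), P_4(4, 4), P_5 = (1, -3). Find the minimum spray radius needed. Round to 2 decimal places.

7.07

A smallest enclosing disk is always determined by at most three of the input points on its boundary.
The farthest pair is P_2–P_3 with squared distance 200. The circle on this segment as diameter has centre (1, -1) and r² = 200/4 = 50.
Check P_1: distance² to centre = 18 ≤ 50, so it lies inside.
All remaining points lie in this disk, and no smaller disk contains both endpoints, so this is the minimum enclosing circle.
r = √50 ≈ 7.07.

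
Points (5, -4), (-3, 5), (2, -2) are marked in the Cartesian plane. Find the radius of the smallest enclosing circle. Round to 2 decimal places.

6.02

Call the three points A, B, C in the order given.
Side lengths²: AB² = 145, AC² = 13, BC² = 74.
Since AB² = 145 ≥ 74 + 13 = 87, the angle opposite AB is not acute, so the smallest enclosing circle has AB as diameter.
Centre = midpoint of AB = (1, 0.5), r² = 145/4 = 36.25.
r = √(36.25) ≈ 6.02.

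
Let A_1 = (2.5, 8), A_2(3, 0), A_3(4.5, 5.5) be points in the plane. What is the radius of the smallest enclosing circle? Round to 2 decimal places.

Side lengths²: A_1A_2² = 64.25, A_1A_3² = 10.25, A_2A_3² = 32.5.
Since A_1A_2² = 64.25 ≥ 32.5 + 10.25 = 42.75, the angle opposite A_1A_2 is not acute, so the smallest enclosing circle has A_1A_2 as diameter.
Centre = midpoint of A_1A_2 = (2.75, 4), r² = 64.25/4 = 16.0625.
r = √(16.0625) ≈ 4.01.

4.01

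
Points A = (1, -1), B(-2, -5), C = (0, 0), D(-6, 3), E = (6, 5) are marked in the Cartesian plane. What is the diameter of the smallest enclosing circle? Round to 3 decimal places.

13.399

The minimum enclosing circle is determined by three boundary points: B, D, E.
Their circumcentre is (6/13, 16/13) with r² = 7585/169.
The farthest remaining point A is at distance² 890/169 ≤ 7585/169.
Diameter = 2r = 2√(7585/169) ≈ 13.399.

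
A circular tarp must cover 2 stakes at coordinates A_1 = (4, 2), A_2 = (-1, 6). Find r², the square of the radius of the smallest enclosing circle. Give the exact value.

10.25

The smallest circle enclosing two points has them as diameter endpoints.
Centre = midpoint = (1.5, 4); r² = |A_1A_2|²/4 = 41/4 = 10.25.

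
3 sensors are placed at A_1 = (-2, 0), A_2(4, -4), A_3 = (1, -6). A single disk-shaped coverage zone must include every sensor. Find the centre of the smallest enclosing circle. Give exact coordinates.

(0.75, -2.375)

Side lengths²: A_1A_2² = 52, A_1A_3² = 45, A_2A_3² = 13.
Since A_1A_2² = 52 < 45 + 13 = 58, the triangle is acute, so the smallest enclosing circle is the circumcircle.
Circumcentre = (0.75, -2.375), r² = 13.203125.
Centre = (0.75, -2.375).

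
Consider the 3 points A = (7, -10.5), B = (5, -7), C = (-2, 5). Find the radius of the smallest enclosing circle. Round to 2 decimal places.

Side lengths²: AB² = 16.25, AC² = 321.25, BC² = 193.
Since AC² = 321.25 ≥ 193 + 16.25 = 209.25, the angle opposite AC is not acute, so the smallest enclosing circle has AC as diameter.
Centre = midpoint of AC = (2.5, -2.75), r² = 321.25/4 = 80.3125.
r = √(80.3125) ≈ 8.96.

8.96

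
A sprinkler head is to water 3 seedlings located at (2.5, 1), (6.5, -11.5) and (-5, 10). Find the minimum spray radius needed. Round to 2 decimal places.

12.19

Call the three points A, B, C in the order given.
Side lengths²: AB² = 172.25, AC² = 137.25, BC² = 594.5.
Since BC² = 594.5 ≥ 172.25 + 137.25 = 309.5, the angle opposite BC is not acute, so the smallest enclosing circle has BC as diameter.
Centre = midpoint of BC = (0.75, -0.75), r² = 594.5/4 = 148.625.
r = √(148.625) ≈ 12.19.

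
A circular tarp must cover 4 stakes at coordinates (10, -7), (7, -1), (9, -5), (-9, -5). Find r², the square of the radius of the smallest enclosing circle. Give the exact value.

A smallest enclosing disk is always determined by at most three of the input points on its boundary.
The farthest pair is (10, -7)–(-9, -5) with squared distance 365. The circle on this segment as diameter has centre (0.5, -6) and r² = 365/4 = 91.25.
Check (7, -1): distance² to centre = 67.25 ≤ 91.25, so it lies inside.
All remaining points lie in this disk, and no smaller disk contains both endpoints, so this is the minimum enclosing circle.

91.25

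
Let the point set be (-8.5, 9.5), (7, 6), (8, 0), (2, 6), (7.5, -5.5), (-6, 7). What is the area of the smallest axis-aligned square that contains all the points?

272.25

The bounding box has width 16.5 and height 15.
An axis-aligned square enclosing the set must have side ≥ max(width, height).
So the minimum side is max(16.5, 15) = 16.5.
Area = 16.5² = 272.25.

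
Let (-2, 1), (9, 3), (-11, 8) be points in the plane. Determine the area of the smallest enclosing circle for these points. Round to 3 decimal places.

Call the three points A, B, C in the order given.
Side lengths²: AB² = 125, AC² = 130, BC² = 425.
Since BC² = 425 ≥ 130 + 125 = 255, the angle opposite BC is not acute, so the smallest enclosing circle has BC as diameter.
Centre = midpoint of BC = (-1, 5.5), r² = 425/4 = 106.25.
Area = π·r² = π·106.25 ≈ 333.794.

333.794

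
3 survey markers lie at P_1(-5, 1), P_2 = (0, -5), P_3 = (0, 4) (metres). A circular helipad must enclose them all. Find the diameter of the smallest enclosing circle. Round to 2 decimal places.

9.11

Side lengths²: P_1P_2² = 61, P_1P_3² = 34, P_2P_3² = 81.
Since P_2P_3² = 81 < 61 + 34 = 95, the triangle is acute, so the smallest enclosing circle is the circumcircle.
Circumcentre = (-0.7, -0.5), r² = 20.74.
Diameter = 2r = 2√(20.74) ≈ 9.11.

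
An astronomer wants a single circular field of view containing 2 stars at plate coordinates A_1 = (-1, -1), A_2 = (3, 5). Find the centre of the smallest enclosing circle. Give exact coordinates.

The smallest circle enclosing two points has them as diameter endpoints.
Centre = midpoint = (1, 2); r² = |A_1A_2|²/4 = 52/4 = 13.
Centre = (1, 2).

(1, 2)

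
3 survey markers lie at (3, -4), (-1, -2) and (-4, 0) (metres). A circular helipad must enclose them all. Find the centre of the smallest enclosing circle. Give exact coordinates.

Call the three points A, B, C in the order given.
Side lengths²: AB² = 20, AC² = 65, BC² = 13.
Since AC² = 65 ≥ 20 + 13 = 33, the angle opposite AC is not acute, so the smallest enclosing circle has AC as diameter.
Centre = midpoint of AC = (-0.5, -2), r² = 65/4 = 16.25.
Centre = (-0.5, -2).

(-0.5, -2)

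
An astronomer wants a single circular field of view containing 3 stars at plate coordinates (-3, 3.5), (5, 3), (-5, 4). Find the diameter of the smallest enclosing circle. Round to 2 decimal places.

Call the three points A, B, C in the order given.
Side lengths²: AB² = 64.25, AC² = 4.25, BC² = 101.
Since BC² = 101 ≥ 64.25 + 4.25 = 68.5, the angle opposite BC is not acute, so the smallest enclosing circle has BC as diameter.
Centre = midpoint of BC = (0, 3.5), r² = 101/4 = 25.25.
Diameter = 2r = 2√(25.25) ≈ 10.05.

10.05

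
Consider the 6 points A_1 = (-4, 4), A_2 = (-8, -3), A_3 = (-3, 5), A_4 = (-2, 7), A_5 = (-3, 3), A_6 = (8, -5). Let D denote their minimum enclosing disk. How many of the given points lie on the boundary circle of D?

3

The minimum enclosing circle is determined by three boundary points: A_2, A_4, A_6.
Their circumcentre is (15/43, -52/43) with r² = 134810/1849.
The farthest remaining point A_3 is at distance² 92025/1849 ≤ 134810/1849.
The points at distance exactly r from the centre are A_2, A_4, A_6 — 3 points.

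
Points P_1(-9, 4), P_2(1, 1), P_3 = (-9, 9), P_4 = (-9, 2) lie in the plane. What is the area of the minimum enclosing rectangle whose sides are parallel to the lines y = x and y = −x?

In coordinates u = x + y, v = x − y the rectangle is axis-aligned; the map (x,y)→(u,v) scales areas by 2.
u-values: -5, 2, 0, -7; range = 2 − (-7) = 9.
v-values: -13, 0, -18, -11; range = 0 − (-18) = 18.
Area = (9 × 18) / 2 = 81.

81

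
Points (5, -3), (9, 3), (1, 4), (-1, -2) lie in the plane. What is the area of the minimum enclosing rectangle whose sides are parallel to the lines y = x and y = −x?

In coordinates u = x + y, v = x − y the rectangle is axis-aligned; the map (x,y)→(u,v) scales areas by 2.
u-values: 2, 12, 5, -3; range = 12 − (-3) = 15.
v-values: 8, 6, -3, 1; range = 8 − (-3) = 11.
Area = (15 × 11) / 2 = 82.5.

82.5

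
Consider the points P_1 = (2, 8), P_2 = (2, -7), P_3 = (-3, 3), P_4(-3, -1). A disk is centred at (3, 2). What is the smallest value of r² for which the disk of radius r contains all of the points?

82

The required radius is the distance from (3, 2) to the farthest point.
Squared distances: 37, 82, 37, 45.
Maximum is 82, attained at P_2.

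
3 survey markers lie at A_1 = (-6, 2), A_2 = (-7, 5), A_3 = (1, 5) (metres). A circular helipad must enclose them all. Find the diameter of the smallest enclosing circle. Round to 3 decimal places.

Side lengths²: A_1A_2² = 10, A_1A_3² = 58, A_2A_3² = 64.
Since A_2A_3² = 64 < 58 + 10 = 68, the triangle is acute, so the smallest enclosing circle is the circumcircle.
Circumcentre = (-3, 14/3), r² = 145/9.
Diameter = 2r = 2√(145/9) ≈ 8.028.

8.028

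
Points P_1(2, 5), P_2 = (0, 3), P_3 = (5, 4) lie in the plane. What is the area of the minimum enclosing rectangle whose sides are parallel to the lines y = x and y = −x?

In coordinates u = x + y, v = x − y the rectangle is axis-aligned; the map (x,y)→(u,v) scales areas by 2.
u-values: 7, 3, 9; range = 9 − 3 = 6.
v-values: -3, -3, 1; range = 1 − (-3) = 4.
Area = (6 × 4) / 2 = 12.

12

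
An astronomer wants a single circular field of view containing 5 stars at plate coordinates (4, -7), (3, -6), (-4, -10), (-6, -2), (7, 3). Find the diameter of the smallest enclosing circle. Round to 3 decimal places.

17.029

The farthest pair is (-4, -10)–(7, 3) with squared distance 290. The circle on this segment as diameter has centre (1.5, -3.5) and r² = 290/4 = 72.5.
Check (4, -7): distance² to centre = 18.5 ≤ 72.5, so it lies inside.
All remaining points lie in this disk, and no smaller disk contains both endpoints, so this is the minimum enclosing circle.
Diameter = 2r = 2√(72.5) ≈ 17.029.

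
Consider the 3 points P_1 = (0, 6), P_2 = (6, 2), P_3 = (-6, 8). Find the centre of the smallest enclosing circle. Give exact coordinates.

Side lengths²: P_1P_2² = 52, P_1P_3² = 40, P_2P_3² = 180.
Since P_2P_3² = 180 ≥ 52 + 40 = 92, the angle opposite P_2P_3 is not acute, so the smallest enclosing circle has P_2P_3 as diameter.
Centre = midpoint of P_2P_3 = (0, 5), r² = 180/4 = 45.
Centre = (0, 5).

(0, 5)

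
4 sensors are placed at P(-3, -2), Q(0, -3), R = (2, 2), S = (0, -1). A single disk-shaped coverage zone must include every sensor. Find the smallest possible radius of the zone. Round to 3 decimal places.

3.202

The minimum enclosing circle of a finite set is fixed by two of the points (as a diameter) or three (as a circumcircle).
The farthest pair is P–R with squared distance 41. The circle on this segment as diameter has centre (-0.5, 0) and r² = 41/4 = 10.25.
Check Q: distance² to centre = 9.25 ≤ 10.25, so it lies inside.
All remaining points lie in this disk, and no smaller disk contains both endpoints, so this is the minimum enclosing circle.
r = √(10.25) ≈ 3.202.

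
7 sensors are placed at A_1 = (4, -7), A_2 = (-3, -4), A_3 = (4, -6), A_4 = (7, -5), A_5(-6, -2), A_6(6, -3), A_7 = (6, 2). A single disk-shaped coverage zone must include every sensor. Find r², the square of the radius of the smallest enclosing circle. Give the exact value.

The minimum enclosing circle is determined by three boundary points: A_4, A_5, A_7.
Their circumcentre is (17/22, -51/22) with r² = 11125/242.
The farthest remaining point A_1 is at distance² 7825/242 ≤ 11125/242.

11125/242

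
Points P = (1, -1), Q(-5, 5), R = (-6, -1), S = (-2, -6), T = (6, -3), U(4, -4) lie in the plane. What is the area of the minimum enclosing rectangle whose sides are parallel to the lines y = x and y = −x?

104.5

In coordinates u = x + y, v = x − y the rectangle is axis-aligned; the map (x,y)→(u,v) scales areas by 2.
u-values: 0, 0, -7, -8, 3, 0; range = 3 − (-8) = 11.
v-values: 2, -10, -5, 4, 9, 8; range = 9 − (-10) = 19.
Area = (11 × 19) / 2 = 104.5.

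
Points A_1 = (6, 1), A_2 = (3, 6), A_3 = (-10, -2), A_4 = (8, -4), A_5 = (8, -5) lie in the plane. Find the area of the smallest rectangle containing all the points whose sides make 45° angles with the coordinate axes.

220.5

In coordinates u = x + y, v = x − y the rectangle is axis-aligned; the map (x,y)→(u,v) scales areas by 2.
u-values: 7, 9, -12, 4, 3; range = 9 − (-12) = 21.
v-values: 5, -3, -8, 12, 13; range = 13 − (-8) = 21.
Area = (21 × 21) / 2 = 220.5.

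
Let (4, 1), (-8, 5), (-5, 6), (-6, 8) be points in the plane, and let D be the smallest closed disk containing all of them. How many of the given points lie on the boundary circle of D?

3

The minimum enclosing circle is determined by three boundary points: (4, 1), (-8, 5), (-6, 8).
Their circumcentre is (-43/22, 69/22) with r² = 9685/242.
The farthest remaining point (-5, 6) is at distance² 4229/242 ≤ 9685/242.
The points at distance exactly r from the centre are (4, 1), (-8, 5), (-6, 8) — 3 points.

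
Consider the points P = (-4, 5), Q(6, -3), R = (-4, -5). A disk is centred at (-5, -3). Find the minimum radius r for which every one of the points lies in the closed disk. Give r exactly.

11

The required radius is the distance from (-5, -3) to the farthest point.
Squared distances: 65, 121, 5.
Maximum is 121, attained at Q.
r = √121 = 11.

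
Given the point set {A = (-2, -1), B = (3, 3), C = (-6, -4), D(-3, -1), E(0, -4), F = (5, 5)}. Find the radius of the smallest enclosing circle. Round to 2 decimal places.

The minimum enclosing circle of a finite set is fixed by two of the points (as a diameter) or three (as a circumcircle).
The farthest pair is C–F with squared distance 202. The circle on this segment as diameter has centre (-0.5, 0.5) and r² = 202/4 = 50.5.
Check A: distance² to centre = 4.5 ≤ 50.5, so it lies inside.
All remaining points lie in this disk, and no smaller disk contains both endpoints, so this is the minimum enclosing circle.
r = √(50.5) ≈ 7.11.

7.11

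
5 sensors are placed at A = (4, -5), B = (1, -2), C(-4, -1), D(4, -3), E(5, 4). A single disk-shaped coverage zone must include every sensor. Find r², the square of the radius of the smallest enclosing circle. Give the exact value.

10865/361

The minimum enclosing circle is determined by three boundary points: A, C, E.
Their circumcentre is (27/19, -3/19) with r² = 10865/361.
The farthest remaining point D is at distance² 5317/361 ≤ 10865/361.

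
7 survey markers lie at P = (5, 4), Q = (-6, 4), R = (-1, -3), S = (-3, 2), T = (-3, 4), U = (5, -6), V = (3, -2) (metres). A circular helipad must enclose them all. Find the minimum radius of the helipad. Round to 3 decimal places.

The minimum enclosing circle of a finite set is fixed by two of the points (as a diameter) or three (as a circumcircle).
The farthest pair is Q–U with squared distance 221. The circle on this segment as diameter has centre (-0.5, -1) and r² = 221/4 = 55.25.
Check P: distance² to centre = 55.25 ≤ 55.25, so it lies inside.
All remaining points lie in this disk, and no smaller disk contains both endpoints, so this is the minimum enclosing circle.
r = √(55.25) ≈ 7.433.

7.433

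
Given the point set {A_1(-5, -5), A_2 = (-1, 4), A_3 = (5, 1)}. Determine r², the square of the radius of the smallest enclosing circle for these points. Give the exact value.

Side lengths²: A_1A_2² = 97, A_1A_3² = 136, A_2A_3² = 45.
Since A_1A_3² = 136 < 97 + 45 = 142, the triangle is acute, so the smallest enclosing circle is the circumcircle.
Circumcentre = (-3/22, -39/22), r² = 8245/242.

8245/242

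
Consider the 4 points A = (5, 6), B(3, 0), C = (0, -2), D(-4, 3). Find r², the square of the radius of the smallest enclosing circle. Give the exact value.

The minimum enclosing circle is determined by three boundary points: A, C, D.
Their circumcentre is (39/38, 111/38) with r² = 18245/722.
The farthest remaining point B is at distance² 8973/722 ≤ 18245/722.

18245/722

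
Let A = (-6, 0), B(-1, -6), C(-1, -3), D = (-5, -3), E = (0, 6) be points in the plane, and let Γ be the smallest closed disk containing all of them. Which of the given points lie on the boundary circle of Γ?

By Welzl's lemma the MEC is supported by two points (diametrically opposite) or three points (on a circumcircle).
The farthest pair is B–E with squared distance 145. The circle on this segment as diameter has centre (-0.5, 0) and r² = 145/4 = 36.25.
Check A: distance² to centre = 30.25 ≤ 36.25, so it lies inside.
All remaining points lie in this disk, and no smaller disk contains both endpoints, so this is the minimum enclosing circle.
The points at distance exactly r from the centre are B, E — 2 points.

B, E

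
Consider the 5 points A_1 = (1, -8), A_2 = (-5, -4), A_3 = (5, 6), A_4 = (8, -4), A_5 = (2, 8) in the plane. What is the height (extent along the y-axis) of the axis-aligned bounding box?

16

max y = 8, min y = -8, so height = 16.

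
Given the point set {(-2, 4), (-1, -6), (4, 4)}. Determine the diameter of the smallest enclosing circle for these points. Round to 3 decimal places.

Call the three points A, B, C in the order given.
Side lengths²: AB² = 101, AC² = 36, BC² = 125.
Since BC² = 125 < 101 + 36 = 137, the triangle is acute, so the smallest enclosing circle is the circumcircle.
Circumcentre = (1, -0.75), r² = 31.5625.
Diameter = 2r = 2√(31.5625) ≈ 11.236.

11.236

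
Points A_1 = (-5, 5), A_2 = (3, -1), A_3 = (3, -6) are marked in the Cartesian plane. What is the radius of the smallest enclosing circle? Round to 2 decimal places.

6.80

Side lengths²: A_1A_2² = 100, A_1A_3² = 185, A_2A_3² = 25.
Since A_1A_3² = 185 ≥ 100 + 25 = 125, the angle opposite A_1A_3 is not acute, so the smallest enclosing circle has A_1A_3 as diameter.
Centre = midpoint of A_1A_3 = (-1, -0.5), r² = 185/4 = 46.25.
r = √(46.25) ≈ 6.80.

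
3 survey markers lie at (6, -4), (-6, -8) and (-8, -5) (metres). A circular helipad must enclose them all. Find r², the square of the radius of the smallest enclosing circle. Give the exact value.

49.25

Call the three points A, B, C in the order given.
Side lengths²: AB² = 160, AC² = 197, BC² = 13.
Since AC² = 197 ≥ 160 + 13 = 173, the angle opposite AC is not acute, so the smallest enclosing circle has AC as diameter.
Centre = midpoint of AC = (-1, -4.5), r² = 197/4 = 49.25.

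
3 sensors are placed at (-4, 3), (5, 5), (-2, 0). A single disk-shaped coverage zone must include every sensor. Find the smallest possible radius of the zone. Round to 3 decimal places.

4.612

Call the three points A, B, C in the order given.
Side lengths²: AB² = 85, AC² = 13, BC² = 74.
Since AB² = 85 < 74 + 13 = 87, the triangle is acute, so the smallest enclosing circle is the circumcircle.
Circumcentre = (33/62, 239/62), r² = 40885/1922.
r = √(40885/1922) ≈ 4.612.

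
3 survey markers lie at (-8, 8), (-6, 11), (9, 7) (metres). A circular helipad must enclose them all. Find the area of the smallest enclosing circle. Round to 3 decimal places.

Call the three points A, B, C in the order given.
Side lengths²: AB² = 13, AC² = 290, BC² = 241.
Since AC² = 290 ≥ 241 + 13 = 254, the angle opposite AC is not acute, so the smallest enclosing circle has AC as diameter.
Centre = midpoint of AC = (0.5, 7.5), r² = 290/4 = 72.5.
Area = π·r² = π·72.5 ≈ 227.765.

227.765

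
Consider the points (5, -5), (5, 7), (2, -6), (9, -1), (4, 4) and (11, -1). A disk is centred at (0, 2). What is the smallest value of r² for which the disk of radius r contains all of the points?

130

The required radius is the distance from (0, 2) to the farthest point.
Squared distances: 74, 50, 68, 90, 20, 130.
Maximum is 130, attained at (11, -1).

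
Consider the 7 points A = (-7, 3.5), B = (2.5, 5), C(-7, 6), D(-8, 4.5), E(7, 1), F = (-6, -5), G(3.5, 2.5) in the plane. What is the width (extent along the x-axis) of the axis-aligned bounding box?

15

max x = 7, min x = -8, so width = 15.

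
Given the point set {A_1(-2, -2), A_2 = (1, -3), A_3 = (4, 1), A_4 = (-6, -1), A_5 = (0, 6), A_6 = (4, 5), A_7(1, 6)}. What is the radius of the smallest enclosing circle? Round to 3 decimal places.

5.831

By Welzl's lemma the MEC is supported by two points (diametrically opposite) or three points (on a circumcircle).
The farthest pair is A_4–A_6 with squared distance 136. The circle on this segment as diameter has centre (-1, 2) and r² = 136/4 = 34.
Check A_1: distance² to centre = 17 ≤ 34, so it lies inside.
All remaining points lie in this disk, and no smaller disk contains both endpoints, so this is the minimum enclosing circle.
r = √34 ≈ 5.831.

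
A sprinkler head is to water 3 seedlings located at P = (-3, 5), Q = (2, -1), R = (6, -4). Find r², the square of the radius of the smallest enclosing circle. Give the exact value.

Side lengths²: PQ² = 61, PR² = 162, QR² = 25.
Since PR² = 162 ≥ 61 + 25 = 86, the angle opposite PR is not acute, so the smallest enclosing circle has PR as diameter.
Centre = midpoint of PR = (1.5, 0.5), r² = 162/4 = 40.5.

40.5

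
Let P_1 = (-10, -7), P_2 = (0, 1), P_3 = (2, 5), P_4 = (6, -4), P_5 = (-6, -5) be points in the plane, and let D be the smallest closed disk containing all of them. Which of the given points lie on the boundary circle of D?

The minimum enclosing circle is determined by three boundary points: P_1, P_3, P_4.
Their circumcentre is (-67/26, -63/26) with r² = 25705/338.
The farthest remaining point P_2 is at distance² 6205/338 ≤ 25705/338.
The points at distance exactly r from the centre are P_1, P_3, P_4 — 3 points.

P_1, P_3, P_4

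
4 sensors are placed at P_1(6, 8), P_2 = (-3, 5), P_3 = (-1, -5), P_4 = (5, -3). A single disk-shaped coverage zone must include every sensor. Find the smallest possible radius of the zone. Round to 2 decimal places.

7.38

The farthest pair is P_1–P_3 with squared distance 218. The circle on this segment as diameter has centre (2.5, 1.5) and r² = 218/4 = 54.5.
Check P_2: distance² to centre = 42.5 ≤ 54.5, so it lies inside.
All remaining points lie in this disk, and no smaller disk contains both endpoints, so this is the minimum enclosing circle.
r = √(54.5) ≈ 7.38.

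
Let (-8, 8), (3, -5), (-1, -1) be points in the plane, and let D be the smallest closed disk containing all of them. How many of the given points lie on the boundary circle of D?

2

Call the three points A, B, C in the order given.
Side lengths²: AB² = 290, AC² = 130, BC² = 32.
Since AB² = 290 ≥ 130 + 32 = 162, the angle opposite AB is not acute, so the smallest enclosing circle has AB as diameter.
Centre = midpoint of AB = (-2.5, 1.5), r² = 290/4 = 72.5.
The points at distance exactly r from the centre are (-8, 8), (3, -5) — 2 points.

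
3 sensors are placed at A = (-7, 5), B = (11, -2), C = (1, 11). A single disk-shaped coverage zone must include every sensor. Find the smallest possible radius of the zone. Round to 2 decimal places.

Side lengths²: AB² = 373, AC² = 100, BC² = 269.
Since AB² = 373 ≥ 269 + 100 = 369, the angle opposite AB is not acute, so the smallest enclosing circle has AB as diameter.
Centre = midpoint of AB = (2, 1.5), r² = 373/4 = 93.25.
r = √(93.25) ≈ 9.66.

9.66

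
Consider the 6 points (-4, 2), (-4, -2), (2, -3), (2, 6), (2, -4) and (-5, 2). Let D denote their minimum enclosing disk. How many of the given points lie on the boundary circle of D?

3

The minimum enclosing circle is determined by three boundary points: (2, 6), (2, -4), (-5, 2).
Their circumcentre is (3/14, 1) with r² = 5525/196.
The farthest remaining point (-4, -2) is at distance² 5245/196 ≤ 5525/196.
The points at distance exactly r from the centre are (2, 6), (2, -4), (-5, 2) — 3 points.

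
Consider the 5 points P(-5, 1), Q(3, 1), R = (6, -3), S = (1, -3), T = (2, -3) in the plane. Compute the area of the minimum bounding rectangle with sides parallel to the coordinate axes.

44

x ranges over [-5, 6], width 11.
y ranges over [-3, 1], height 4.
Area = 11 × 4 = 44.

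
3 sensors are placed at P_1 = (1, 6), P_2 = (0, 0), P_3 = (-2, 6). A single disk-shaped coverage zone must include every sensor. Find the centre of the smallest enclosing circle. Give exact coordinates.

Side lengths²: P_1P_2² = 37, P_1P_3² = 9, P_2P_3² = 40.
Since P_2P_3² = 40 < 37 + 9 = 46, the triangle is acute, so the smallest enclosing circle is the circumcircle.
Circumcentre = (-0.5, 19/6), r² = 185/18.
Centre = (-0.5, 19/6).

(-0.5, 19/6)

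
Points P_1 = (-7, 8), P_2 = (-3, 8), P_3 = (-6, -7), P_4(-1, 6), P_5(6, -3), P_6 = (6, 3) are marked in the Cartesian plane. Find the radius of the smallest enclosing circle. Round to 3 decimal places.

The minimum enclosing circle of a finite set is fixed by two of the points (as a diameter) or three (as a circumcircle).
The minimum enclosing circle is determined by three boundary points: P_1, P_3, P_5.
Their circumcentre is (-89/46, 37/46) with r² = 81925/1058.
The farthest remaining point P_6 is at distance² 71713/1058 ≤ 81925/1058.
r = √(81925/1058) ≈ 8.800.

8.800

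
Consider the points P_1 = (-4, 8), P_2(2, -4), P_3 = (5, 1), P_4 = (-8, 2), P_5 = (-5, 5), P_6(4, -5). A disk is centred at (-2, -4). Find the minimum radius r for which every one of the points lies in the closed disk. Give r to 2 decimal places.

12.17

The required radius is the distance from (-2, -4) to the farthest point.
Squared distances: 148, 16, 74, 72, 90, 37.
Maximum is 148, attained at P_1.
r = √148 ≈ 12.17.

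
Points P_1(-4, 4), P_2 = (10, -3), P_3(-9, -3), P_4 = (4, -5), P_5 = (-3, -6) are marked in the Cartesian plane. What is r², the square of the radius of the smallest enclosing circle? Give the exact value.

A smallest enclosing disk is always determined by at most three of the input points on its boundary.
The farthest pair is P_2–P_3 with squared distance 361. The circle on this segment as diameter has centre (0.5, -3) and r² = 361/4 = 90.25.
Check P_1: distance² to centre = 69.25 ≤ 90.25, so it lies inside.
All remaining points lie in this disk, and no smaller disk contains both endpoints, so this is the minimum enclosing circle.

90.25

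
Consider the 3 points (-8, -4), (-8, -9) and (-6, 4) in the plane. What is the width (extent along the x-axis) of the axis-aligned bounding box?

2

max x = -6, min x = -8, so width = 2.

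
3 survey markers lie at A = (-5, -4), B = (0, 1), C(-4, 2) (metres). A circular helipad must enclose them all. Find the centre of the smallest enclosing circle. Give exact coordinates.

Side lengths²: AB² = 50, AC² = 37, BC² = 17.
Since AB² = 50 < 37 + 17 = 54, the triangle is acute, so the smallest enclosing circle is the circumcircle.
Circumcentre = (-2.7, -1.3), r² = 12.58.
Centre = (-2.7, -1.3).

(-2.7, -1.3)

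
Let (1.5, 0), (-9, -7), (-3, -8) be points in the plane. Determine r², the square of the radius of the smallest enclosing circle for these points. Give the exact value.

39.8125

Call the three points A, B, C in the order given.
Side lengths²: AB² = 159.25, AC² = 84.25, BC² = 37.
Since AB² = 159.25 ≥ 84.25 + 37 = 121.25, the angle opposite AB is not acute, so the smallest enclosing circle has AB as diameter.
Centre = midpoint of AB = (-3.75, -3.5), r² = 159.25/4 = 39.8125.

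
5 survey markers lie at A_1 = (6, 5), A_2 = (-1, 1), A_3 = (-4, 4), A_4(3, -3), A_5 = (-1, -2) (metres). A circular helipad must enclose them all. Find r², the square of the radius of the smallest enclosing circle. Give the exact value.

7373/242

The minimum enclosing circle is determined by three boundary points: A_1, A_3, A_4.
Their circumcentre is (27/22, 49/22) with r² = 7373/242.
The farthest remaining point A_5 is at distance² 5525/242 ≤ 7373/242.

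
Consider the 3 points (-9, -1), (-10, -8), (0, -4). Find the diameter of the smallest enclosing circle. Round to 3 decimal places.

10.947

Call the three points A, B, C in the order given.
Side lengths²: AB² = 50, AC² = 90, BC² = 116.
Since BC² = 116 < 90 + 50 = 140, the triangle is acute, so the smallest enclosing circle is the circumcircle.
Circumcentre = (-59/11, -56/11), r² = 3625/121.
Diameter = 2r = 2√(3625/121) ≈ 10.947.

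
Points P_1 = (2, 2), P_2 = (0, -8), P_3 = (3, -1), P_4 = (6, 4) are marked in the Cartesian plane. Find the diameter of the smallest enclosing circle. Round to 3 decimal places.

13.416

A smallest enclosing disk is always determined by at most three of the input points on its boundary.
The farthest pair is P_2–P_4 with squared distance 180. The circle on this segment as diameter has centre (3, -2) and r² = 180/4 = 45.
Check P_1: distance² to centre = 17 ≤ 45, so it lies inside.
All remaining points lie in this disk, and no smaller disk contains both endpoints, so this is the minimum enclosing circle.
Diameter = 2r = 2√45 ≈ 13.416.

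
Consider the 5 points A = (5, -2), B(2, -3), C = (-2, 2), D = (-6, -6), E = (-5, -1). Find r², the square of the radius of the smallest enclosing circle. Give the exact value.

44525/1296

By Welzl's lemma the MEC is supported by two points (diametrically opposite) or three points (on a circumcircle).
The minimum enclosing circle is determined by three boundary points: A, C, D.
Their circumcentre is (-11/18, -133/36) with r² = 44525/1296.
The farthest remaining point E is at distance² 34373/1296 ≤ 44525/1296.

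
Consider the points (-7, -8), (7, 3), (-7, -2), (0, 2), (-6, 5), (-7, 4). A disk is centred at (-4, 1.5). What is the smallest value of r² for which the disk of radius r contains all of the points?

123.25

The required radius is the distance from (-4, 1.5) to the farthest point.
Squared distances: 99.25, 123.25, 21.25, 16.25, 16.25, 15.25.
Maximum is 123.25, attained at (7, 3).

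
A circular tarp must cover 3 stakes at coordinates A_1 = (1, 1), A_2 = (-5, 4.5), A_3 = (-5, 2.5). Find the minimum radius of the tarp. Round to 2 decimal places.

3.47

Side lengths²: A_1A_2² = 48.25, A_1A_3² = 38.25, A_2A_3² = 4.
Since A_1A_2² = 48.25 ≥ 38.25 + 4 = 42.25, the angle opposite A_1A_2 is not acute, so the smallest enclosing circle has A_1A_2 as diameter.
Centre = midpoint of A_1A_2 = (-2, 2.75), r² = 48.25/4 = 12.0625.
r = √(12.0625) ≈ 3.47.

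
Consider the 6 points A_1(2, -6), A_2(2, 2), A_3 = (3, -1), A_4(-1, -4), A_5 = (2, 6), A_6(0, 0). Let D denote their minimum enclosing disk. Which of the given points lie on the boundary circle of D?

The minimum enclosing circle of a finite set is fixed by two of the points (as a diameter) or three (as a circumcircle).
The farthest pair is A_1–A_5 with squared distance 144. The circle on this segment as diameter has centre (2, 0) and r² = 144/4 = 36.
Check A_2: distance² to centre = 4 ≤ 36, so it lies inside.
All remaining points lie in this disk, and no smaller disk contains both endpoints, so this is the minimum enclosing circle.
The points at distance exactly r from the centre are A_1, A_5 — 2 points.

A_1, A_5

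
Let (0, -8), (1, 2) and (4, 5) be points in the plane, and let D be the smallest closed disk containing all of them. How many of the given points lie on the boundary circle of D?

Call the three points A, B, C in the order given.
Side lengths²: AB² = 101, AC² = 185, BC² = 18.
Since AC² = 185 ≥ 101 + 18 = 119, the angle opposite AC is not acute, so the smallest enclosing circle has AC as diameter.
Centre = midpoint of AC = (2, -1.5), r² = 185/4 = 46.25.
The points at distance exactly r from the centre are (0, -8), (4, 5) — 2 points.

2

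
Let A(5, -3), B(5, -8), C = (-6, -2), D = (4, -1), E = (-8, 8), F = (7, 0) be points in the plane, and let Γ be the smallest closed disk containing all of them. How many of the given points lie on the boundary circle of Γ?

2

A smallest enclosing disk is always determined by at most three of the input points on its boundary.
The farthest pair is B–E with squared distance 425. The circle on this segment as diameter has centre (-1.5, 0) and r² = 425/4 = 106.25.
Check A: distance² to centre = 51.25 ≤ 106.25, so it lies inside.
All remaining points lie in this disk, and no smaller disk contains both endpoints, so this is the minimum enclosing circle.
The points at distance exactly r from the centre are B, E — 2 points.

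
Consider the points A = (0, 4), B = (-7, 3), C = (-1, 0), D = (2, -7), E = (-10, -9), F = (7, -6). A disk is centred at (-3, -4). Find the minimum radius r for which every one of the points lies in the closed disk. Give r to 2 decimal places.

10.20

The required radius is the distance from (-3, -4) to the farthest point.
Squared distances: 73, 65, 20, 34, 74, 104.
Maximum is 104, attained at F.
r = √104 ≈ 10.20.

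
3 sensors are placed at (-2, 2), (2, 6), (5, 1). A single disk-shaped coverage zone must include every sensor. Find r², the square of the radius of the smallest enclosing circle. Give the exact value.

Call the three points A, B, C in the order given.
Side lengths²: AB² = 32, AC² = 50, BC² = 34.
Since AC² = 50 < 34 + 32 = 66, the triangle is acute, so the smallest enclosing circle is the circumcircle.
Circumcentre = (1.625, 2.375), r² = 13.28125.

13.28125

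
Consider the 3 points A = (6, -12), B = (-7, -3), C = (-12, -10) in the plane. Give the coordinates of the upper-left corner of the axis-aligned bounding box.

x-range [-12, 6], y-range [-12, -3].
The upper-left corner is (-12, -3).

(-12, -3)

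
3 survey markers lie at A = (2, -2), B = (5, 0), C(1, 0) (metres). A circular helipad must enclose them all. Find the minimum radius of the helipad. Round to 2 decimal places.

2.02

Side lengths²: AB² = 13, AC² = 5, BC² = 16.
Since BC² = 16 < 13 + 5 = 18, the triangle is acute, so the smallest enclosing circle is the circumcircle.
Circumcentre = (3, -0.25), r² = 4.0625.
r = √(4.0625) ≈ 2.02.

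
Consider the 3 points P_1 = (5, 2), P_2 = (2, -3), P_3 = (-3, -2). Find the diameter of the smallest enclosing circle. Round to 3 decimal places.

8.944

Side lengths²: P_1P_2² = 34, P_1P_3² = 80, P_2P_3² = 26.
Since P_1P_3² = 80 ≥ 34 + 26 = 60, the angle opposite P_1P_3 is not acute, so the smallest enclosing circle has P_1P_3 as diameter.
Centre = midpoint of P_1P_3 = (1, 0), r² = 80/4 = 20.
Diameter = 2r = 2√20 ≈ 8.944.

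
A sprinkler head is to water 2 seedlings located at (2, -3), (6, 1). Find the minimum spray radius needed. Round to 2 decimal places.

2.83

The smallest circle enclosing two points has them as diameter endpoints.
Centre = midpoint = (4, -1); r² = |(2, -3)−(6, 1)|²/4 = 32/4 = 8.
r = √8 ≈ 2.83.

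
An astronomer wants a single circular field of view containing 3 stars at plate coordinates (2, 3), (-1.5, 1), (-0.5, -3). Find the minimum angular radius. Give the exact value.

3.25

Call the three points A, B, C in the order given.
Side lengths²: AB² = 16.25, AC² = 42.25, BC² = 17.
Since AC² = 42.25 ≥ 17 + 16.25 = 33.25, the angle opposite AC is not acute, so the smallest enclosing circle has AC as diameter.
Centre = midpoint of AC = (0.75, 0), r² = 42.25/4 = 10.5625.
r = √(10.5625) = 3.25.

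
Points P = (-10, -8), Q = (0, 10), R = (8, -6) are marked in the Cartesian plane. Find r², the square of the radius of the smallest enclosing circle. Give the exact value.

Side lengths²: PQ² = 424, PR² = 328, QR² = 320.
Since PQ² = 424 < 328 + 320 = 648, the triangle is acute, so the smallest enclosing circle is the circumcircle.
Circumcentre = (-32/19, -16/19), r² = 43460/361.

43460/361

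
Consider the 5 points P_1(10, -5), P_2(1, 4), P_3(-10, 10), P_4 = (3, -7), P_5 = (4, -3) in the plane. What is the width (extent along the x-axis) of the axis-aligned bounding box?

max x = 10, min x = -10, so width = 20.

20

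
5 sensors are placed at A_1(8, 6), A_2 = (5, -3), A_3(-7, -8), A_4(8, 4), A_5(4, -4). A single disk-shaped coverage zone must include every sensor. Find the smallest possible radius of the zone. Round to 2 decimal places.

The farthest pair is A_1–A_3 with squared distance 421. The circle on this segment as diameter has centre (0.5, -1) and r² = 421/4 = 105.25.
Check A_2: distance² to centre = 24.25 ≤ 105.25, so it lies inside.
All remaining points lie in this disk, and no smaller disk contains both endpoints, so this is the minimum enclosing circle.
r = √(105.25) ≈ 10.26.

10.26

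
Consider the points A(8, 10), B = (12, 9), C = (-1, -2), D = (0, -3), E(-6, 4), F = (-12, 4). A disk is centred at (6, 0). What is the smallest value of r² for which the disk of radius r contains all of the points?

340

The required radius is the distance from (6, 0) to the farthest point.
Squared distances: 104, 117, 53, 45, 160, 340.
Maximum is 340, attained at F.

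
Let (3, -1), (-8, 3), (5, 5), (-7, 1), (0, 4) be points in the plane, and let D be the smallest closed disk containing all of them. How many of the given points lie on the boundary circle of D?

3

A smallest enclosing disk is always determined by at most three of the input points on its boundary.
The minimum enclosing circle is determined by three boundary points: (3, -1), (-8, 3), (5, 5).
Their circumcentre is (-109/74, 283/74) with r² = 118505/2738.
The farthest remaining point (-7, 1) is at distance² 105481/2738 ≤ 118505/2738.
The points at distance exactly r from the centre are (3, -1), (-8, 3), (5, 5) — 3 points.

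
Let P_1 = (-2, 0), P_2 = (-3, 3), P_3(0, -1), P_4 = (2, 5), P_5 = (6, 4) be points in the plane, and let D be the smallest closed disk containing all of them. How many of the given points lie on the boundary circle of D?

The minimum enclosing circle is determined by three boundary points: P_1, P_2, P_5.
Their circumcentre is (11/7, 20/7) with r² = 1025/49.
The farthest remaining point P_3 is at distance² 850/49 ≤ 1025/49.
The points at distance exactly r from the centre are P_1, P_2, P_5 — 3 points.

3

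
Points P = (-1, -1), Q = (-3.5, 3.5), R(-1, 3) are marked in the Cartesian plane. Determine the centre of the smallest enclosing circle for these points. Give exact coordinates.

Side lengths²: PQ² = 26.5, PR² = 16, QR² = 6.5.
Since PQ² = 26.5 ≥ 16 + 6.5 = 22.5, the angle opposite PQ is not acute, so the smallest enclosing circle has PQ as diameter.
Centre = midpoint of PQ = (-2.25, 1.25), r² = 26.5/4 = 6.625.
Centre = (-2.25, 1.25).

(-2.25, 1.25)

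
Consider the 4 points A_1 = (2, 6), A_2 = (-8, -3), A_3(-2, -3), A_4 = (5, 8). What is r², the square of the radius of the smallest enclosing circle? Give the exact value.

A smallest enclosing disk is always determined by at most three of the input points on its boundary.
The farthest pair is A_2–A_4 with squared distance 290. The circle on this segment as diameter has centre (-1.5, 2.5) and r² = 290/4 = 72.5.
Check A_1: distance² to centre = 24.5 ≤ 72.5, so it lies inside.
All remaining points lie in this disk, and no smaller disk contains both endpoints, so this is the minimum enclosing circle.

72.5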